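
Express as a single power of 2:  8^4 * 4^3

2^18

8^4 = 2^12; 4^3 = 2^6
Combine exponents: 2^18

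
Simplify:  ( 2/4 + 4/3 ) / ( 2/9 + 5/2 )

33/49

Numerator: 2/4 + 4/3 = 11/6
Denominator: 2/9 + 5/2 = 49/18
Divide: (11/6) · (18/49) = 33/49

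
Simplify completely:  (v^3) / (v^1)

v^2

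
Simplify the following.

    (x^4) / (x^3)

x

Quotient: x^1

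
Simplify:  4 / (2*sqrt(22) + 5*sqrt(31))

Multiply numerator and denominator by -5*sqrt(31) + 2*sqrt(22).
Denominator becomes -687; numerator becomes -20*sqrt(31) + 8*sqrt(22).

(-8*sqrt(22) + 20*sqrt(31))/687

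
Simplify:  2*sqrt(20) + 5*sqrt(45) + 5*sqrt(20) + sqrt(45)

32*sqrt(5)

2*sqrt(20) = 4*sqrt(5); 5*sqrt(45) = 15*sqrt(5); 5*sqrt(20) = 10*sqrt(5); sqrt(45) = 3*sqrt(5)
Combine: (4 + 15 + 10 + 3)·sqrt(5) = 32*sqrt(5)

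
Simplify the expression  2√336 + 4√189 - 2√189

14*√21

2√336 = 8*√21; 4√189 = 12*√21; 2√189 = 6*√21
Combine: (8 + 12 - 6)·√21 = 14*√21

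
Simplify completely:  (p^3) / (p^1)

p^2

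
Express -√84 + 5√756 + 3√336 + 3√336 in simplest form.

52*√21

√84 = 2*√21; 5√756 = 30*√21; 3√336 = 12*√21; 3√336 = 12*√21
Combine: (-2 + 30 + 12 + 12)·√21 = 52*√21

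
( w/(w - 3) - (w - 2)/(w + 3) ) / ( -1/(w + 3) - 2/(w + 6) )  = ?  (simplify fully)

(-8*w^2 - 42*w + 36)/(3*w^2 + 3*w - 36)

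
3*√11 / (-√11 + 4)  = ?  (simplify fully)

Multiply numerator and denominator by √11 + 4.
Denominator becomes 5; numerator becomes 33 + 12*√11.

(33 + 12*√11)/5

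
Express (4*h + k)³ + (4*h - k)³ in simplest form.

Binomially expand both and collect terms in (4*h), k.

128*h³ + 24*h*k²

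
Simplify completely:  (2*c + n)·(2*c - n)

Difference of squares with P = 2*c, Q = n.

4*c² - n²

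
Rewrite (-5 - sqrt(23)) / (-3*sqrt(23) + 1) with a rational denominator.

Multiply numerator and denominator by 1 + 3*sqrt(23).
Denominator becomes -206; numerator becomes -16*sqrt(23) - 74.

(37 + 8*sqrt(23))/103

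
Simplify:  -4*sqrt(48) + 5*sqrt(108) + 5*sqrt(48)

4*sqrt(48) = 16*sqrt(3); 5*sqrt(108) = 30*sqrt(3); 5*sqrt(48) = 20*sqrt(3)
Combine: (-16 + 30 + 20)·sqrt(3) = 34*sqrt(3)

34*sqrt(3)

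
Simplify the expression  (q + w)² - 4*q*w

Expand the square and combine the 4*q*w term.

(q - w)²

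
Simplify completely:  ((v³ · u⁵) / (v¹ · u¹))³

Inside the bracket: v² · u⁴
Raise to the power 3: v⁶ · u^12

u^12*v⁶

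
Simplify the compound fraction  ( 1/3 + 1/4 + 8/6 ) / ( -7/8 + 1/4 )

Numerator: 1/3 + 1/4 + 8/6 = 23/12
Denominator: -7/8 + 1/4 = -5/8
Divide: (23/12) · (-8/5) = -46/15

-46/15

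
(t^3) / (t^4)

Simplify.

1/t

Quotient: (t^-1)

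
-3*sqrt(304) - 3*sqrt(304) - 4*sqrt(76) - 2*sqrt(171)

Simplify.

-38*sqrt(19)

3*sqrt(304) = 12*sqrt(19); 3*sqrt(304) = 12*sqrt(19); 4*sqrt(76) = 8*sqrt(19); 2*sqrt(171) = 6*sqrt(19)
Combine: (-12 - 12 - 8 - 6)·sqrt(19) = -38*sqrt(19)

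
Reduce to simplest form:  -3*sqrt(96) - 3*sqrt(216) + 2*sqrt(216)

-18*sqrt(6)

3*sqrt(96) = 12*sqrt(6); 3*sqrt(216) = 18*sqrt(6); 2*sqrt(216) = 12*sqrt(6)
Combine: (-12 - 18 + 12)·sqrt(6) = -18*sqrt(6)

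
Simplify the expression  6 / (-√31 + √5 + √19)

Group as (√5 + √19) - √31; multiply by (√5 + √19) + √31, then rationalise the remaining surd.

(42*√31 + 102*√19 + 270*√5 + 12*√2945)/331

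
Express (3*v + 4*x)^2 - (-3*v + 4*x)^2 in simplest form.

48*v*x

Only the odd-power cross terms survive.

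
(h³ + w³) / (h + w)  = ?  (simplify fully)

Factor as (a+b)(a^2-ab+b^2) with a=h, b=w.

h² - h*w + w²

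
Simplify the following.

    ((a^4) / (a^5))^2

Inside the bracket: (a^-1)
Raise to the power 2: (a^-2)

a^(-2)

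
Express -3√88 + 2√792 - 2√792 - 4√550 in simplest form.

-26*√22

3√88 = 6*√22; 2√792 = 12*√22; 2√792 = 12*√22; 4√550 = 20*√22
Combine: (-6 + 12 - 12 - 20)·√22 = -26*√22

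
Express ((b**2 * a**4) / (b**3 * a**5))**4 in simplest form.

1/(a**4*b**4)

Inside the bracket: (b**-1) * (a**-1)
Raise to the power 4: (b**-4) * (a**-4)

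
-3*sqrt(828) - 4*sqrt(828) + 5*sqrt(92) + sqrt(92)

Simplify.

-30*sqrt(23)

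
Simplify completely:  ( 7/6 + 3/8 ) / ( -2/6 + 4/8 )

Numerator: 7/6 + 3/8 = 37/24
Denominator: -2/6 + 4/8 = 1/6
Divide: (37/24) · (6) = 37/4

37/4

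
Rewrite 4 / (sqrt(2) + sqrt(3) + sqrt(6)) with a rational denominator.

Group as (sqrt(2) + sqrt(3)) + sqrt(6); multiply by (sqrt(2) + sqrt(3)) - sqrt(6), then rationalise the remaining surd.

(-48 - 4*sqrt(6) + 20*sqrt(3) + 28*sqrt(2))/23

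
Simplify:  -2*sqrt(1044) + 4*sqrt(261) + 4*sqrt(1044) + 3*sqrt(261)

2*sqrt(1044) = 12*sqrt(29); 4*sqrt(261) = 12*sqrt(29); 4*sqrt(1044) = 24*sqrt(29); 3*sqrt(261) = 9*sqrt(29)
Combine: (-12 + 12 + 24 + 9)·sqrt(29) = 33*sqrt(29)

33*sqrt(29)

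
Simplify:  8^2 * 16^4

8^2 = 2^6; 16^4 = 2^16
Combine exponents: 2^22

2^22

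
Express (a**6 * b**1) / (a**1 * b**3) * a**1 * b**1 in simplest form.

a**6/b

Quotient: a**5 * (b**-2)
Multiply by a**1 * b**1: add exponents.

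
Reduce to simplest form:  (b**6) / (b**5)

b

Quotient: b**1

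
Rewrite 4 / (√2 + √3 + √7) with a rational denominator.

(-2*√42 - 2*√7 + 6*√3 + 8*√2)/5

Group as (√3 + √7) + √2; multiply by (√3 + √7) - √2, then rationalise the remaining surd.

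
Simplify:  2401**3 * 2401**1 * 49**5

7**26

2401**3 = 7**12; 2401**1 = 7**4; 49**5 = 7**10
Combine exponents: 7**26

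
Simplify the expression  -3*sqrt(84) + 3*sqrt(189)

3*sqrt(21)

3*sqrt(84) = 6*sqrt(21); 3*sqrt(189) = 9*sqrt(21)
Combine: (-6 + 9)·sqrt(21) = 3*sqrt(21)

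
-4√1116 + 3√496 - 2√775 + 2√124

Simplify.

4√1116 = 24*√31; 3√496 = 12*√31; 2√775 = 10*√31; 2√124 = 4*√31
Combine: (-24 + 12 - 10 + 4)·√31 = -18*√31

-18*√31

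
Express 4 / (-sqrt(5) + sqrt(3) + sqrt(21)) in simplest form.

Group as (sqrt(3) + sqrt(21)) - sqrt(5); multiply by (sqrt(3) + sqrt(21)) + sqrt(5), then rationalise the remaining surd.

(-92*sqrt(3) - 24*sqrt(35) + 76*sqrt(5) + 52*sqrt(21))/109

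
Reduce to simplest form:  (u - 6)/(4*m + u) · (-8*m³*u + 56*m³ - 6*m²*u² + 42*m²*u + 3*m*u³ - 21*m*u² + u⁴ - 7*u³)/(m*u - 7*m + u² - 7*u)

-2*m*u + 12*m + u² - 6*u

Factor: -8*m³*u + 56*m³ - 6*m²*u² + 42*m²*u + 3*m*u³ - 21*m*u² + u⁴ - 7*u³ = (4*m + u)·(-2*m + u)·(u - 7)·(m + u);  m*u - 7*m + u² - 7*u = (m + u)·(u - 7)
Cancel the common factors (4*m + u), (m + u), (u - 7).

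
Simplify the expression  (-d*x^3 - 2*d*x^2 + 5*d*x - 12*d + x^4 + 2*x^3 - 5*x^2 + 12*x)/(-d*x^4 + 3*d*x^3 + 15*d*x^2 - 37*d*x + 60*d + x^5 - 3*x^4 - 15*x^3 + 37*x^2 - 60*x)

Factor: -d*x^3 - 2*d*x^2 + 5*d*x - 12*d + x^4 + 2*x^3 - 5*x^2 + 12*x = (-d + x)*(x + 4)*(x^2 - 2*x + 3);  -d*x^4 + 3*d*x^3 + 15*d*x^2 - 37*d*x + 60*d + x^5 - 3*x^4 - 15*x^3 + 37*x^2 - 60*x = (x - 5)*(x^2 - 2*x + 3)*(-d + x)*(x + 4)
Cancel the common factors (x^2 - 2*x + 3), (-d + x), (x + 4).

1/(x - 5)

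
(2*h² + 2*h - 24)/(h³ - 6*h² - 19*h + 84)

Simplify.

Factor: 2*h² + 2*h - 24 = 2·(h + 4)·(h - 3);  h³ - 6*h² - 19*h + 84 = (h - 7)·(h + 4)·(h - 3)
Cancel the common factors (h + 4), (h - 3).

2/(h - 7)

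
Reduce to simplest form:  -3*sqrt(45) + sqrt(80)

-5*sqrt(5)

3*sqrt(45) = 9*sqrt(5); sqrt(80) = 4*sqrt(5)
Combine: (-9 + 4)·sqrt(5) = -5*sqrt(5)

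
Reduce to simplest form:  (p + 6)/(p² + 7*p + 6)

Factor: p² + 7*p + 6 = (p + 1)·(p + 6)
Cancel the common factor (p + 6).

1/(p + 1)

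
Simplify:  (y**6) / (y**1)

y**5

Quotient: y**5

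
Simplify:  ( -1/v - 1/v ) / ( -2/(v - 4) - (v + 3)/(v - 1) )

(2*v^2 - 10*v + 8)/(v^3 + v^2 - 14*v)

Numerator: -1/v - 1/v = -2/v
Denominator: -2/(v - 4) - (v + 3)/(v - 1) = (-v^2 - v + 14)/(v^2 - 5*v + 4)
Divide: (-2/v) · ((v^2 - 5*v + 4)/(-v^2 - v + 14)) = (2*v^2 - 10*v + 8)/(v^3 + v^2 - 14*v)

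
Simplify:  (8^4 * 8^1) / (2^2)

8^4 = 2^12; 8^1 = 2^3; 2^2 = 2^2
Combine exponents: 2^13

2^13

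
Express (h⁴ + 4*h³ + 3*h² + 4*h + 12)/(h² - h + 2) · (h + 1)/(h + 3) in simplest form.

Factor: h⁴ + 4*h³ + 3*h² + 4*h + 12 = (h² - h + 2)·(h + 2)·(h + 3)
Cancel the common factors (h² - h + 2), (h + 3).

h² + 3*h + 2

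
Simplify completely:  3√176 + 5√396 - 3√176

3√176 = 12*√11; 5√396 = 30*√11; 3√176 = 12*√11
Combine: (12 + 30 - 12)·√11 = 30*√11

30*√11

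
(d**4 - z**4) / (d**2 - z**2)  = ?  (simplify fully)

Factor d**4 - z**4 and cancel (d**2 - z**2).

d**2 + z**2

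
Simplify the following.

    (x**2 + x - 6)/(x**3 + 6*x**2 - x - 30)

Factor: x**2 + x - 6 = (x + 3)*(x - 2);  x**3 + 6*x**2 - x - 30 = (x + 5)*(x + 3)*(x - 2)
Cancel the common factors (x + 3), (x - 2).

1/(x + 5)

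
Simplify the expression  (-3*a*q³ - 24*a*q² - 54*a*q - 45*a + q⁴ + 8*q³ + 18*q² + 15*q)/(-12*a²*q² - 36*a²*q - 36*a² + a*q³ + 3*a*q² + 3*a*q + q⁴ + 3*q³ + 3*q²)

(q + 5)/(4*a + q)

Factor: -3*a*q³ - 24*a*q² - 54*a*q - 45*a + q⁴ + 8*q³ + 18*q² + 15*q = (q + 5)·(-3*a + q)·(q² + 3*q + 3);  -12*a²*q² - 36*a²*q - 36*a² + a*q³ + 3*a*q² + 3*a*q + q⁴ + 3*q³ + 3*q² = (q² + 3*q + 3)·(4*a + q)·(-3*a + q)
Cancel the common factors (q² + 3*q + 3), (-3*a + q).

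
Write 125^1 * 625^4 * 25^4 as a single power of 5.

5^27

125^1 = 5^3; 625^4 = 5^16; 25^4 = 5^8
Combine exponents: 5^27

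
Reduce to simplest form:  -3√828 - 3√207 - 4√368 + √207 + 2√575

-30*√23

3√828 = 18*√23; 3√207 = 9*√23; 4√368 = 16*√23; √207 = 3*√23; 2√575 = 10*√23
Combine: (-18 - 9 - 16 + 3 + 10)·√23 = -30*√23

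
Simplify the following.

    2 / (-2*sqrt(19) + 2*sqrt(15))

(-sqrt(19) - sqrt(15))/4

Multiply numerator and denominator by 2*sqrt(15) + 2*sqrt(19).
Denominator becomes -16; numerator becomes 4*sqrt(15) + 4*sqrt(19).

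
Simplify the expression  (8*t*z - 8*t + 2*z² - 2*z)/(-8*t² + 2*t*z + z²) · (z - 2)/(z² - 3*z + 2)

2/(-2*t + z)

Factor: 8*t*z - 8*t + 2*z² - 2*z = 2·(4*t + z)·(z - 1);  -8*t² + 2*t*z + z² = (-2*t + z)·(4*t + z);  z² - 3*z + 2 = (z - 2)·(z - 1)
Cancel the common factors (4*t + z), (z - 1), (z - 2).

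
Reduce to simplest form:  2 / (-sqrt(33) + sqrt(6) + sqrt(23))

(2*sqrt(33) + 8*sqrt(23) + 25*sqrt(6) + 3*sqrt(506))/134

Group as (sqrt(6) + sqrt(23)) - sqrt(33); multiply by (sqrt(6) + sqrt(23)) + sqrt(33), then rationalise the remaining surd.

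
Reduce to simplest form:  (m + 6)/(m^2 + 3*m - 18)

Factor: m^2 + 3*m - 18 = (m - 3)*(m + 6)
Cancel the common factor (m + 6).

1/(m - 3)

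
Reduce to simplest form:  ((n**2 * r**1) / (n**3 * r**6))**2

1/(n**2*r**10)

Inside the bracket: (n**-1) * (r**-5)
Raise to the power 2: (n**-2) * (r**-10)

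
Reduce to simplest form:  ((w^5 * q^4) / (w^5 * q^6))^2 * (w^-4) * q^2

Inside the bracket: (q^-2)
Raise to the power 2: (q^-4)
Multiply by (w^-4) * q^2: add exponents.

1/(q^2*w^4)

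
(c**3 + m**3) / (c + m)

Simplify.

c**2 - c*m + m**2

Apply the sum-of-cubes factorisation and cancel (c + m).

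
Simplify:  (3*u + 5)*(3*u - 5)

9*u^2 - 25

Product of conjugates: (P+Q)(P-Q) = P^2 - Q^2.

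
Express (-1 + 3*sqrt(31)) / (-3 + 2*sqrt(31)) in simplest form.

Multiply numerator and denominator by -2*sqrt(31) - 3.
Denominator becomes -115; numerator becomes -183 - 7*sqrt(31).

(7*sqrt(31) + 183)/115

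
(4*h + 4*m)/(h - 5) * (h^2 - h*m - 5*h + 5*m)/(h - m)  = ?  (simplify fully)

Factor: 4*h + 4*m = 4*(h + m);  h^2 - h*m - 5*h + 5*m = (h - m)*(h - 5)
Cancel the common factors (h - m), (h - 5).

4*h + 4*m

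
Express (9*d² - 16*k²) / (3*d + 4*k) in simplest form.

3*d - 4*k

Factor (3*d)^2 - (4*k)^2 and cancel (3*d + 4*k).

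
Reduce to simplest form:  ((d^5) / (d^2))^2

d^6

Inside the bracket: d^3
Raise to the power 2: d^6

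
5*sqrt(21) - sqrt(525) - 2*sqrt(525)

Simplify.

-10*sqrt(21)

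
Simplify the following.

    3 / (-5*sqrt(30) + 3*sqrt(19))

(-5*sqrt(30) - 3*sqrt(19))/193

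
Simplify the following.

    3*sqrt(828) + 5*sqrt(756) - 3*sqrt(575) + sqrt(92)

3*sqrt(828) = 18*sqrt(23); 5*sqrt(756) = 30*sqrt(21); 3*sqrt(575) = 15*sqrt(23); sqrt(92) = 2*sqrt(23)

5*sqrt(23) + 30*sqrt(21)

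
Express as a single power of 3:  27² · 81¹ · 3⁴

27² = 3^6; 81¹ = 3^4; 3⁴ = 3^4
Combine exponents: 3^14

3^14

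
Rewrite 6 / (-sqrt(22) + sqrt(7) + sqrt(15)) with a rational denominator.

Group as (sqrt(7) + sqrt(15)) - sqrt(22); multiply by (sqrt(7) + sqrt(15)) + sqrt(22), then rationalise the remaining surd.

(7*sqrt(15) + 15*sqrt(7) + sqrt(2310))/35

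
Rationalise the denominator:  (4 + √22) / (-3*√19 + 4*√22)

Multiply numerator and denominator by 3*√19 + 4*√22.
Denominator becomes 181; numerator becomes 12*√19 + 3*√418 + 16*√22 + 88.

(12*√19 + 3*√418 + 16*√22 + 88)/181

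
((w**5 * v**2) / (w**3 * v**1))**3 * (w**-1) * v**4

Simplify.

Inside the bracket: w**2 * v**1
Raise to the power 3: w**6 * v**3
Multiply by (w**-1) * v**4: add exponents.

v**7*w**5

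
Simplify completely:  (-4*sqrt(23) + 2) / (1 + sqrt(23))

(-47 + 3*sqrt(23))/11

Multiply numerator and denominator by -sqrt(23) + 1.
Denominator becomes -22; numerator becomes -6*sqrt(23) + 94.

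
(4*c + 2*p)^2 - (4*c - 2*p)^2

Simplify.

32*c*p

Binomially expand both and collect terms in (4*c), (2*p).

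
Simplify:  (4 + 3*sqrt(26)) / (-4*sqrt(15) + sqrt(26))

(-6*sqrt(390) - 39 - 8*sqrt(15) - 2*sqrt(26))/107

Multiply numerator and denominator by sqrt(26) + 4*sqrt(15).
Denominator becomes -214; numerator becomes 4*sqrt(26) + 16*sqrt(15) + 78 + 12*sqrt(390).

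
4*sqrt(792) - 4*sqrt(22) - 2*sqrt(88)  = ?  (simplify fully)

16*sqrt(22)

4*sqrt(792) = 24*sqrt(22); 4*sqrt(22) = 4*sqrt(22); 2*sqrt(88) = 4*sqrt(22)
Combine: (24 - 4 - 4)·sqrt(22) = 16*sqrt(22)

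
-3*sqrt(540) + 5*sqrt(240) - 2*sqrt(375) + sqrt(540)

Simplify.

3*sqrt(540) = 18*sqrt(15); 5*sqrt(240) = 20*sqrt(15); 2*sqrt(375) = 10*sqrt(15); sqrt(540) = 6*sqrt(15)
Combine: (-18 + 20 - 10 + 6)·sqrt(15) = -2*sqrt(15)

-2*sqrt(15)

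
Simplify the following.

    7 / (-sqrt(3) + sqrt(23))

Multiply numerator and denominator by sqrt(3) + sqrt(23).
Denominator becomes 20; numerator becomes 7*sqrt(3) + 7*sqrt(23).

(7*sqrt(3) + 7*sqrt(23))/20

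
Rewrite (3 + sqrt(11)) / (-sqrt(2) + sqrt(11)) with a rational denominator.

(3*sqrt(2) + sqrt(22) + 3*sqrt(11) + 11)/9

Multiply numerator and denominator by sqrt(2) + sqrt(11).
Denominator becomes 9; numerator becomes 3*sqrt(2) + sqrt(22) + 3*sqrt(11) + 11.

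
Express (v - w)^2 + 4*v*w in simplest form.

Expand the square and combine the 4*v*w term.

(v + w)^2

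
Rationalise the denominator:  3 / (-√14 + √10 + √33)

(-87*√14 - 27*√33 + 111*√10 + 12*√1155)/479

Group as (√10 + √33) - √14; multiply by (√10 + √33) + √14, then rationalise the remaining surd.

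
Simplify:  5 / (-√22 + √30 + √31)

(-195*√22 + 105*√31 + 115*√30 + 20*√5115)/2199

Group as (√30 + √31) - √22; multiply by (√30 + √31) + √22, then rationalise the remaining surd.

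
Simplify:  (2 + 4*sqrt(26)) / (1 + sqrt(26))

Multiply numerator and denominator by -sqrt(26) + 1.
Denominator becomes -25; numerator becomes -102 + 2*sqrt(26).

(-2*sqrt(26) + 102)/25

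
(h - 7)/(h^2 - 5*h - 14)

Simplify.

1/(h + 2)

Factor: h^2 - 5*h - 14 = (h + 2)*(h - 7)
Cancel the common factor (h - 7).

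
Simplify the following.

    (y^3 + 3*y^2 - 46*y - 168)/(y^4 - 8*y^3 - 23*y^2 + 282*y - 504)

(y + 4)/(y^2 - 7*y + 12)

Factor: y^3 + 3*y^2 - 46*y - 168 = (y + 6)*(y - 7)*(y + 4);  y^4 - 8*y^3 - 23*y^2 + 282*y - 504 = (y - 3)*(y - 7)*(y - 4)*(y + 6)
Cancel the common factors (y + 6), (y - 7).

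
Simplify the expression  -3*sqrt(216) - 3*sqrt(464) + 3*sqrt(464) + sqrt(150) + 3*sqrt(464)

3*sqrt(216) = 18*sqrt(6); 3*sqrt(464) = 12*sqrt(29); 3*sqrt(464) = 12*sqrt(29); sqrt(150) = 5*sqrt(6); 3*sqrt(464) = 12*sqrt(29)

-13*sqrt(6) + 12*sqrt(29)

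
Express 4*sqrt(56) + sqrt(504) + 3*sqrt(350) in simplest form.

29*sqrt(14)

4*sqrt(56) = 8*sqrt(14); sqrt(504) = 6*sqrt(14); 3*sqrt(350) = 15*sqrt(14)
Combine: (8 + 6 + 15)·sqrt(14) = 29*sqrt(14)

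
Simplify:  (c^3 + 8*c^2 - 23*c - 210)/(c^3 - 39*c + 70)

(c + 6)/(c - 2)

Factor: c^3 + 8*c^2 - 23*c - 210 = (c + 7)*(c + 6)*(c - 5);  c^3 - 39*c + 70 = (c + 7)*(c - 2)*(c - 5)
Cancel the common factors (c + 7), (c - 5).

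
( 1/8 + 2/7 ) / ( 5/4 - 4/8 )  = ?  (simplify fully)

23/42

Numerator: 1/8 + 2/7 = 23/56
Denominator: 5/4 - 4/8 = 3/4
Divide: (23/56) · (4/3) = 23/42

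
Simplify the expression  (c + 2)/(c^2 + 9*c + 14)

Factor: c^2 + 9*c + 14 = (c + 7)*(c + 2)
Cancel the common factor (c + 2).

1/(c + 7)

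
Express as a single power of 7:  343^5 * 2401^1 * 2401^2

343^5 = 7^15; 2401^1 = 7^4; 2401^2 = 7^8
Combine exponents: 7^27

7^27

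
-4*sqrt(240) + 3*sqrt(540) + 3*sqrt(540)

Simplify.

4*sqrt(240) = 16*sqrt(15); 3*sqrt(540) = 18*sqrt(15); 3*sqrt(540) = 18*sqrt(15)
Combine: (-16 + 18 + 18)·sqrt(15) = 20*sqrt(15)

20*sqrt(15)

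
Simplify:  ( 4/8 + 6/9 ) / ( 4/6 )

7/4

Numerator: 4/8 + 6/9 = 7/6
Denominator: 4/6 = 2/3
Divide: (7/6) · (3/2) = 7/4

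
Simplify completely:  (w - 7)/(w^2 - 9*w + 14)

Factor: w^2 - 9*w + 14 = (w - 2)*(w - 7)
Cancel the common factor (w - 7).

1/(w - 2)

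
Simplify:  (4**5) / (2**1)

2**9

4**5 = 2**10; 2**1 = 2**1
Combine exponents: 2**9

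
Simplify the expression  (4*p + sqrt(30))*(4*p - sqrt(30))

16*p^2 - 30

Difference of squares with P = 4*p, Q = sqrt(30).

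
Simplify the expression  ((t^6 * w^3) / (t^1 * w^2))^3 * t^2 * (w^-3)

t^17

Inside the bracket: t^5 * w^1
Raise to the power 3: t^15 * w^3
Multiply by t^2 * (w^-3): add exponents.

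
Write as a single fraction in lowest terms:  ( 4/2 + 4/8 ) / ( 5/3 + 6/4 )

15/19

Numerator: 4/2 + 4/8 = 5/2
Denominator: 5/3 + 6/4 = 19/6
Divide: (5/2) · (6/19) = 15/19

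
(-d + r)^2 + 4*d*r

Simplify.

Expanding gives d^2 + 2*d*r + r^2, a perfect square.

(d + r)^2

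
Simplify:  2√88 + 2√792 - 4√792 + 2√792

2√88 = 4*√22; 2√792 = 12*√22; 4√792 = 24*√22; 2√792 = 12*√22
Combine: (4 + 12 - 24 + 12)·√22 = 4*√22

4*√22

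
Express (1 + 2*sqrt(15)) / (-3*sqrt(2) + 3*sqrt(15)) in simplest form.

Multiply numerator and denominator by 3*sqrt(2) + 3*sqrt(15).
Denominator becomes 117; numerator becomes 3*sqrt(2) + 3*sqrt(15) + 6*sqrt(30) + 90.

(sqrt(2) + sqrt(15) + 2*sqrt(30) + 30)/39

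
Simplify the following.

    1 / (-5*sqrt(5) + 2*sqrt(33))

Multiply numerator and denominator by 5*sqrt(5) + 2*sqrt(33).
Denominator becomes 7; numerator becomes 5*sqrt(5) + 2*sqrt(33).

(5*sqrt(5) + 2*sqrt(33))/7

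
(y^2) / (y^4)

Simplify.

y^(-2)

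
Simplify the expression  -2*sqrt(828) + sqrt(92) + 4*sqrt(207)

2*sqrt(23)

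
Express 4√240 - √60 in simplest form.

14*√15

4√240 = 16*√15; √60 = 2*√15
Combine: (16 - 2)·√15 = 14*√15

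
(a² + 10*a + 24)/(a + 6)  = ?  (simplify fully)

Factor: a² + 10*a + 24 = (a + 6)·(a + 4)
Cancel the common factor (a + 6).

a + 4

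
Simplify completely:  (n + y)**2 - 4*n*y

After expansion: n**2 - 2*n*y + y**2 — a perfect-square trinomial.

(n - y)**2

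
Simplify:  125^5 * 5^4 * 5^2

125^5 = 5^15; 5^4 = 5^4; 5^2 = 5^2
Combine exponents: 5^21

5^21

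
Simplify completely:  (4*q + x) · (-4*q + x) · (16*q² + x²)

-256*q⁴ + x⁴

Pair the conjugate factors: (x+(4*q))(x-(4*q)) = -16*q² + x², then repeat with the next factor.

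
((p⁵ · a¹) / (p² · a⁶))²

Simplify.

Inside the bracket: p³ · (a^-5)
Raise to the power 2: p⁶ · (a^-10)

p⁶/a^10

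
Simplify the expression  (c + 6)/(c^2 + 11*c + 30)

1/(c + 5)

Factor: c^2 + 11*c + 30 = (c + 5)*(c + 6)
Cancel the common factor (c + 6).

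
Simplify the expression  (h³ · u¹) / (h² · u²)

Quotient: h¹ · (u^-1)

h/u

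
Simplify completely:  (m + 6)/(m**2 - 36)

Factor: m**2 - 36 = (m + 6)*(m - 6)
Cancel the common factor (m + 6).

1/(m - 6)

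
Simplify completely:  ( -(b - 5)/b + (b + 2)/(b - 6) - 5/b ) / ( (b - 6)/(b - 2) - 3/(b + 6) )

Numerator: -(b - 5)/b + (b + 2)/(b - 6) - 5/b = 8/(b - 6)
Denominator: (b - 6)/(b - 2) - 3/(b + 6) = (b^2 - 3*b - 30)/(b^2 + 4*b - 12)
Divide: (8/(b - 6)) · ((b^2 + 4*b - 12)/(b^2 - 3*b - 30)) = (8*b^2 + 32*b - 96)/(b^3 - 9*b^2 - 12*b + 180)

(8*b^2 + 32*b - 96)/(b^3 - 9*b^2 - 12*b + 180)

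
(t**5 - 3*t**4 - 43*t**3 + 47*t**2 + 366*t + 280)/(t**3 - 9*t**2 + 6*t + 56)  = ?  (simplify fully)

Factor: t**5 - 3*t**4 - 43*t**3 + 47*t**2 + 366*t + 280 = (t + 5)*(t - 7)*(t + 1)*(t - 4)*(t + 2);  t**3 - 9*t**2 + 6*t + 56 = (t - 4)*(t - 7)*(t + 2)
Cancel the common factors (t - 7), (t - 4), (t + 2).

t**2 + 6*t + 5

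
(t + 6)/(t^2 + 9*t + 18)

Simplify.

1/(t + 3)

Factor: t^2 + 9*t + 18 = (t + 6)*(t + 3)
Cancel the common factor (t + 6).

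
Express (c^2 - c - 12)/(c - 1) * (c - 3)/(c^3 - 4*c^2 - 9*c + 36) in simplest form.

1/(c - 1)

Factor: c^2 - c - 12 = (c - 4)*(c + 3);  c^3 - 4*c^2 - 9*c + 36 = (c + 3)*(c - 3)*(c - 4)
Cancel the common factors (c - 3), (c + 3), (c - 4).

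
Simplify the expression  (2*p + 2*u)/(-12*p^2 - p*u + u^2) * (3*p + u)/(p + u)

-2/(4*p - u)

Factor: 2*p + 2*u = 2*(p + u);  -12*p^2 - p*u + u^2 = (3*p + u)*(-4*p + u)
Cancel the common factors (3*p + u), (p + u).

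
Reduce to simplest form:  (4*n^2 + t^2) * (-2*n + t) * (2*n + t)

Telescope via difference of squares: (t+(2*n))(t-(2*n)) = -4*n^2 + t^2, then repeat with the next factor.

-16*n^4 + t^4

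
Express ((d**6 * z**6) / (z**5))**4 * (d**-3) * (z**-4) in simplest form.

d**21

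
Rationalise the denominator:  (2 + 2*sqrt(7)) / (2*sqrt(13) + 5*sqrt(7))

(-4*sqrt(91) - 4*sqrt(13) + 10*sqrt(7) + 70)/123

Multiply numerator and denominator by -2*sqrt(13) + 5*sqrt(7).
Denominator becomes 123; numerator becomes -4*sqrt(91) - 4*sqrt(13) + 10*sqrt(7) + 70.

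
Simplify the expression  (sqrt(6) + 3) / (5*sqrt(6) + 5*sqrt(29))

(-3*sqrt(6) - 6 + sqrt(174) + 3*sqrt(29))/115

Multiply numerator and denominator by -5*sqrt(29) + 5*sqrt(6).
Denominator becomes -575; numerator becomes -15*sqrt(29) - 5*sqrt(174) + 30 + 15*sqrt(6).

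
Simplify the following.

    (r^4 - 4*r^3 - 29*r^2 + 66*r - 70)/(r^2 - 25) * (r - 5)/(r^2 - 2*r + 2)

Factor: r^4 - 4*r^3 - 29*r^2 + 66*r - 70 = (r^2 - 2*r + 2)*(r + 5)*(r - 7);  r^2 - 25 = (r - 5)*(r + 5)
Cancel the common factors (r^2 - 2*r + 2), (r + 5), (r - 5).

r - 7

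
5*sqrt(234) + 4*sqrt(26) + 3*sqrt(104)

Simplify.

5*sqrt(234) = 15*sqrt(26); 4*sqrt(26) = 4*sqrt(26); 3*sqrt(104) = 6*sqrt(26)
Combine: (15 + 4 + 6)·sqrt(26) = 25*sqrt(26)

25*sqrt(26)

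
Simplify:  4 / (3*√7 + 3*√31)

(-√7 + √31)/18

Multiply numerator and denominator by -3*√31 + 3*√7.
Denominator becomes -216; numerator becomes -12*√31 + 12*√7.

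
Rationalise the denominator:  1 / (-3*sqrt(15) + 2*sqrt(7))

Multiply numerator and denominator by 2*sqrt(7) + 3*sqrt(15).
Denominator becomes -107; numerator becomes 2*sqrt(7) + 3*sqrt(15).

(-3*sqrt(15) - 2*sqrt(7))/107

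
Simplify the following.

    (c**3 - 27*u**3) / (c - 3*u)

c**3 - (3*u)**3 = (c - 3*u)(c**2 + 3*c*u + 9*u**2).

c**2 + 3*c*u + 9*u**2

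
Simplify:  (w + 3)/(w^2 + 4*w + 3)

Factor: w^2 + 4*w + 3 = (w + 3)*(w + 1)
Cancel the common factor (w + 3).

1/(w + 1)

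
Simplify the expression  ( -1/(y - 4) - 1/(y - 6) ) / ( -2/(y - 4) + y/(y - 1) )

(-2*y² + 12*y - 10)/(y³ - 12*y² + 38*y - 12)

Numerator: -1/(y - 4) - 1/(y - 6) = (-2*y + 10)/(y² - 10*y + 24)
Denominator: -2/(y - 4) + y/(y - 1) = (y² - 6*y + 2)/(y² - 5*y + 4)
Divide: ((-2*y + 10)/(y² - 10*y + 24)) · ((y² - 5*y + 4)/(y² - 6*y + 2)) = (-2*y² + 12*y - 10)/(y³ - 12*y² + 38*y - 12)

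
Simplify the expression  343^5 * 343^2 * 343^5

7^36

343^5 = 7^15; 343^2 = 7^6; 343^5 = 7^15
Combine exponents: 7^36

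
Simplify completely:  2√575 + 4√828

2√575 = 10*√23; 4√828 = 24*√23
Combine: (10 + 24)·√23 = 34*√23

34*√23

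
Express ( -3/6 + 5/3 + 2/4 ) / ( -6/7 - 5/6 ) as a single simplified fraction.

-70/71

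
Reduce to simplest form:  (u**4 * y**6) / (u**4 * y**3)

Quotient: y**3

y**3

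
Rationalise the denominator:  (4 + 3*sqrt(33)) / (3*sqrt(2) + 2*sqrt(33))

(-9*sqrt(66) - 12*sqrt(2) + 8*sqrt(33) + 198)/114

Multiply numerator and denominator by -3*sqrt(2) + 2*sqrt(33).
Denominator becomes 114; numerator becomes -9*sqrt(66) - 12*sqrt(2) + 8*sqrt(33) + 198.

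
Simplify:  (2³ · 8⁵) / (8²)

2^12

2³ = 2^3; 8⁵ = 2^15; 8² = 2^6
Combine exponents: 2^12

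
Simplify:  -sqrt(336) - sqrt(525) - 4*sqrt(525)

sqrt(336) = 4*sqrt(21); sqrt(525) = 5*sqrt(21); 4*sqrt(525) = 20*sqrt(21)
Combine: (-4 - 5 - 20)·sqrt(21) = -29*sqrt(21)

-29*sqrt(21)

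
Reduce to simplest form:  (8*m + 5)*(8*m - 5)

64*m^2 - 25

Product of conjugates: (P+Q)(P-Q) = P^2 - Q^2.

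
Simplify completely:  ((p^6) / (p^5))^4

p^4

Inside the bracket: p^1
Raise to the power 4: p^4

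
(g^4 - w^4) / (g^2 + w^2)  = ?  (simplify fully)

Factor g^4 - w^4 and cancel (g^2 + w^2).

g^2 - w^2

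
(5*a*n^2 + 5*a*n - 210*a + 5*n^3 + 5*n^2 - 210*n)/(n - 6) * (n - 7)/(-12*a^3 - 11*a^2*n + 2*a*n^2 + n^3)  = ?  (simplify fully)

(-5*n^2 + 245)/(12*a^2 - a*n - n^2)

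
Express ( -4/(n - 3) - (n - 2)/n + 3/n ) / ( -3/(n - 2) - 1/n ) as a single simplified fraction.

Numerator: -4/(n - 3) - (n - 2)/n + 3/n = (-n² + 4*n - 15)/(n² - 3*n)
Denominator: -3/(n - 2) - 1/n = (-4*n + 2)/(n² - 2*n)
Divide: ((-n² + 4*n - 15)/(n² - 3*n)) · ((n² - 2*n)/(-4*n + 2)) = (n³ - 6*n² + 23*n - 30)/(4*n² - 14*n + 6)

(n³ - 6*n² + 23*n - 30)/(4*n² - 14*n + 6)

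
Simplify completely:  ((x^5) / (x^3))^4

x^8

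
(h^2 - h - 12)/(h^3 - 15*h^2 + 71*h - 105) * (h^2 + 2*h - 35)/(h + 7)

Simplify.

(h^2 - h - 12)/(h^2 - 10*h + 21)

Factor: h^2 - h - 12 = (h - 4)*(h + 3);  h^3 - 15*h^2 + 71*h - 105 = (h - 7)*(h - 5)*(h - 3);  h^2 + 2*h - 35 = (h + 7)*(h - 5)
Cancel the common factors (h - 5), (h + 7).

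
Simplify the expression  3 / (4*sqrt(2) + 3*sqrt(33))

Multiply numerator and denominator by -3*sqrt(33) + 4*sqrt(2).
Denominator becomes -265; numerator becomes -9*sqrt(33) + 12*sqrt(2).

(-12*sqrt(2) + 9*sqrt(33))/265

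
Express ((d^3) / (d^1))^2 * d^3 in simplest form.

d^7

Inside the bracket: d^2
Raise to the power 2: d^4
Multiply by d^3: add exponents.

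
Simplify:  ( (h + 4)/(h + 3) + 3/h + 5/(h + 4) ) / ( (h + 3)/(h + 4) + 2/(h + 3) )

(h**3 + 16*h**2 + 52*h + 36)/(h**3 + 8*h**2 + 17*h)

Numerator: (h + 4)/(h + 3) + 3/h + 5/(h + 4) = (h**3 + 16*h**2 + 52*h + 36)/(h**3 + 7*h**2 + 12*h)
Denominator: (h + 3)/(h + 4) + 2/(h + 3) = (h**2 + 8*h + 17)/(h**2 + 7*h + 12)
Divide: ((h**3 + 16*h**2 + 52*h + 36)/(h**3 + 7*h**2 + 12*h)) · ((h**2 + 7*h + 12)/(h**2 + 8*h + 17)) = (h**3 + 16*h**2 + 52*h + 36)/(h**3 + 8*h**2 + 17*h)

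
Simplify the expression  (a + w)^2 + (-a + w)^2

2*a^2 + 2*w^2

Binomially expand both and collect terms in w, a.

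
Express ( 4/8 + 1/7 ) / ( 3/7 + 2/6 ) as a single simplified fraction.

Numerator: 4/8 + 1/7 = 9/14
Denominator: 3/7 + 2/6 = 16/21
Divide: (9/14) · (21/16) = 27/32

27/32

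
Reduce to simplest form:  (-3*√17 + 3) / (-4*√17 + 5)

(3*√17 + 189)/247

Multiply numerator and denominator by 5 + 4*√17.
Denominator becomes -247; numerator becomes -189 - 3*√17.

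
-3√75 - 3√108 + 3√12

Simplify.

-27*√3

3√75 = 15*√3; 3√108 = 18*√3; 3√12 = 6*√3
Combine: (-15 - 18 + 6)·√3 = -27*√3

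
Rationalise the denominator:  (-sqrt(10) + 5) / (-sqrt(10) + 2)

Multiply numerator and denominator by 2 + sqrt(10).
Denominator becomes -6; numerator becomes 3*sqrt(10).

-sqrt(10)/2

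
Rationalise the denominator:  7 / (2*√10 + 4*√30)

Multiply numerator and denominator by -2*√10 + 4*√30.
Denominator becomes 440; numerator becomes -14*√10 + 28*√30.

(-7*√10 + 14*√30)/220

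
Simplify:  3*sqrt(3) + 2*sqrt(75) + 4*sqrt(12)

3*sqrt(3) = 3*sqrt(3); 2*sqrt(75) = 10*sqrt(3); 4*sqrt(12) = 8*sqrt(3)
Combine: (3 + 10 + 8)·sqrt(3) = 21*sqrt(3)

21*sqrt(3)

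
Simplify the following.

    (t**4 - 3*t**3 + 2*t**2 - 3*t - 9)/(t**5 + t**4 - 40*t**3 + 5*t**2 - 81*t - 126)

Factor: t**4 - 3*t**3 + 2*t**2 - 3*t - 9 = (t + 1)*(t - 3)*(t**2 - t + 3);  t**5 + t**4 - 40*t**3 + 5*t**2 - 81*t - 126 = (t - 6)*(t**2 - t + 3)*(t + 1)*(t + 7)
Cancel the common factors (t**2 - t + 3), (t + 1).

(t - 3)/(t**2 + t - 42)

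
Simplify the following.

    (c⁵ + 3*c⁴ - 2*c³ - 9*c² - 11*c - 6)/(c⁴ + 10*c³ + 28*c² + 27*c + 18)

Factor: c⁵ + 3*c⁴ - 2*c³ - 9*c² - 11*c - 6 = (c + 3)·(c - 2)·(c + 1)·(c² + c + 1);  c⁴ + 10*c³ + 28*c² + 27*c + 18 = (c² + c + 1)·(c + 6)·(c + 3)
Cancel the common factors (c² + c + 1), (c + 3).

(c² - c - 2)/(c + 6)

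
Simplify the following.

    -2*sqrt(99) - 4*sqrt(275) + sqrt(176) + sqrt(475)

-22*sqrt(11) + 5*sqrt(19)

2*sqrt(99) = 6*sqrt(11); 4*sqrt(275) = 20*sqrt(11); sqrt(176) = 4*sqrt(11); sqrt(475) = 5*sqrt(19)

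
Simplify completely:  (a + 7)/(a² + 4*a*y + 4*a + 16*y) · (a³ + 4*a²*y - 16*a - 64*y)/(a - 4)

Factor: a² + 4*a*y + 4*a + 16*y = (a + 4*y)·(a + 4);  a³ + 4*a²*y - 16*a - 64*y = (a + 4*y)·(a + 4)·(a - 4)
Cancel the common factors (a + 4), (a + 4*y), (a - 4).

a + 7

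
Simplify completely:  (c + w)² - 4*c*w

(c - w)²

Expanding gives c² - 2*c*w + w², a perfect square.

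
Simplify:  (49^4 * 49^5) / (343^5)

7^3

49^4 = 7^8; 49^5 = 7^10; 343^5 = 7^15
Combine exponents: 7^3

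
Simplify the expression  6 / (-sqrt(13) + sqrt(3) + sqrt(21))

Group as (sqrt(3) + sqrt(21)) - sqrt(13); multiply by (sqrt(3) + sqrt(21)) + sqrt(13), then rationalise the remaining surd.

(-66*sqrt(13) - 30*sqrt(21) + 186*sqrt(3) + 36*sqrt(91))/131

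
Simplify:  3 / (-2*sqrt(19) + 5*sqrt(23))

(6*sqrt(19) + 15*sqrt(23))/499

Multiply numerator and denominator by 2*sqrt(19) + 5*sqrt(23).
Denominator becomes 499; numerator becomes 6*sqrt(19) + 15*sqrt(23).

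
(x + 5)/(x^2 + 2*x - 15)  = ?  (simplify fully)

Factor: x^2 + 2*x - 15 = (x - 3)*(x + 5)
Cancel the common factor (x + 5).

1/(x - 3)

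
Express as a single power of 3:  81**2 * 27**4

3**20

81**2 = 3**8; 27**4 = 3**12
Combine exponents: 3**20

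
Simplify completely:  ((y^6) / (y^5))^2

Inside the bracket: y^1
Raise to the power 2: y^2

y^2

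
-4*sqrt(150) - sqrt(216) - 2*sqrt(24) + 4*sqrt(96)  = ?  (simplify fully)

4*sqrt(150) = 20*sqrt(6); sqrt(216) = 6*sqrt(6); 2*sqrt(24) = 4*sqrt(6); 4*sqrt(96) = 16*sqrt(6)
Combine: (-20 - 6 - 4 + 16)·sqrt(6) = -14*sqrt(6)

-14*sqrt(6)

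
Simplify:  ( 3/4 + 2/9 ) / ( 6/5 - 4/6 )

175/96

Numerator: 3/4 + 2/9 = 35/36
Denominator: 6/5 - 4/6 = 8/15
Divide: (35/36) · (15/8) = 175/96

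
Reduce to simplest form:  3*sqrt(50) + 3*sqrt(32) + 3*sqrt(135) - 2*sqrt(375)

-sqrt(15) + 27*sqrt(2)

3*sqrt(50) = 15*sqrt(2); 3*sqrt(32) = 12*sqrt(2); 3*sqrt(135) = 9*sqrt(15); 2*sqrt(375) = 10*sqrt(15)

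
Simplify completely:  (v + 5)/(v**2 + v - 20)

1/(v - 4)

Factor: v**2 + v - 20 = (v - 4)*(v + 5)
Cancel the common factor (v + 5).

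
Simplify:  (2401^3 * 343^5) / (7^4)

7^23

2401^3 = 7^12; 343^5 = 7^15; 7^4 = 7^4
Combine exponents: 7^23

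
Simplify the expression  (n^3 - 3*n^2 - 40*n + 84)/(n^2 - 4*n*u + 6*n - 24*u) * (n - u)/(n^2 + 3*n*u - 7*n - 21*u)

(-n^2 + n*u + 2*n - 2*u)/(-n^2 + n*u + 12*u^2)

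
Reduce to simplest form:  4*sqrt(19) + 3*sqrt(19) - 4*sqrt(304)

-9*sqrt(19)

4*sqrt(19) = 4*sqrt(19); 3*sqrt(19) = 3*sqrt(19); 4*sqrt(304) = 16*sqrt(19)
Combine: (4 + 3 - 16)·sqrt(19) = -9*sqrt(19)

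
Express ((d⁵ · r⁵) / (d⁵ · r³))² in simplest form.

Inside the bracket: r²
Raise to the power 2: r⁴

r⁴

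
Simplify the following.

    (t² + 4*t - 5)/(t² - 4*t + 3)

(t + 5)/(t - 3)

Factor: t² + 4*t - 5 = (t + 5)·(t - 1);  t² - 4*t + 3 = (t - 3)·(t - 1)
Cancel the common factor (t - 1).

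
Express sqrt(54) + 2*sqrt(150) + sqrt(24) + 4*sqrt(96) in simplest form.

31*sqrt(6)

sqrt(54) = 3*sqrt(6); 2*sqrt(150) = 10*sqrt(6); sqrt(24) = 2*sqrt(6); 4*sqrt(96) = 16*sqrt(6)
Combine: (3 + 10 + 2 + 16)·sqrt(6) = 31*sqrt(6)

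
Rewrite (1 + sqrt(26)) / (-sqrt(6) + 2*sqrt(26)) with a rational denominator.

(sqrt(6) + 2*sqrt(26) + 2*sqrt(39) + 52)/98

Multiply numerator and denominator by sqrt(6) + 2*sqrt(26).
Denominator becomes 98; numerator becomes sqrt(6) + 2*sqrt(26) + 2*sqrt(39) + 52.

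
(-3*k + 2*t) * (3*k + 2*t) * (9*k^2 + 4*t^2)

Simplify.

-81*k^4 + 16*t^4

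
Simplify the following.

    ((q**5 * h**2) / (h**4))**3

q**15/h**6

Inside the bracket: q**5 * (h**-2)
Raise to the power 3: q**15 * (h**-6)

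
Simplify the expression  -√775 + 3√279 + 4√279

16*√31

√775 = 5*√31; 3√279 = 9*√31; 4√279 = 12*√31
Combine: (-5 + 9 + 12)·√31 = 16*√31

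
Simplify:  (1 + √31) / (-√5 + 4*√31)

(√5 + √155 + 4*√31 + 124)/491

Multiply numerator and denominator by √5 + 4*√31.
Denominator becomes 491; numerator becomes √5 + √155 + 4*√31 + 124.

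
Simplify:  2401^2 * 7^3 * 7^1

7^12

2401^2 = 7^8; 7^3 = 7^3; 7^1 = 7^1
Combine exponents: 7^12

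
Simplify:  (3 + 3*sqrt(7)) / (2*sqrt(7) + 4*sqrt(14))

(-21 - 3*sqrt(7) + 6*sqrt(14) + 42*sqrt(2))/98

Multiply numerator and denominator by -4*sqrt(14) + 2*sqrt(7).
Denominator becomes -196; numerator becomes -84*sqrt(2) - 12*sqrt(14) + 6*sqrt(7) + 42.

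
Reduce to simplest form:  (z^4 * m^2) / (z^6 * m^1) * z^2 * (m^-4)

m^(-3)

Quotient: (z^-2) * m^1
Multiply by z^2 * (m^-4): add exponents.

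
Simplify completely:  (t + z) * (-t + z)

(z+t)(z-t) = -t^2 + z^2.

-t^2 + z^2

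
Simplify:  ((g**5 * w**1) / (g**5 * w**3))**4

w**(-8)

Inside the bracket: (w**-2)
Raise to the power 4: (w**-8)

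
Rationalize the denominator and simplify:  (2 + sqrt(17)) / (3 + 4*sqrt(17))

(5*sqrt(17) + 62)/263

Multiply numerator and denominator by -4*sqrt(17) + 3.
Denominator becomes -263; numerator becomes -62 - 5*sqrt(17).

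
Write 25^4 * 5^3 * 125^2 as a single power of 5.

25^4 = 5^8; 5^3 = 5^3; 125^2 = 5^6
Combine exponents: 5^17

5^17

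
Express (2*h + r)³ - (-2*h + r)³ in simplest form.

Binomially expand both and collect terms in r, (2*h).

16*h³ + 12*h*r²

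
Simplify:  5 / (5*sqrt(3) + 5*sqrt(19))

Multiply numerator and denominator by -5*sqrt(3) + 5*sqrt(19).
Denominator becomes 400; numerator becomes -25*sqrt(3) + 25*sqrt(19).

(-sqrt(3) + sqrt(19))/16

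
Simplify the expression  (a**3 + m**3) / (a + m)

a**3 + m**3 = (a + m)(a**2 - a*m + m**2).

a**2 - a*m + m**2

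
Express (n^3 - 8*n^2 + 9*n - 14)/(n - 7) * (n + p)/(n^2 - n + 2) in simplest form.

Factor: n^3 - 8*n^2 + 9*n - 14 = (n - 7)*(n^2 - n + 2)
Cancel the common factors (n^2 - n + 2), (n - 7).

n + p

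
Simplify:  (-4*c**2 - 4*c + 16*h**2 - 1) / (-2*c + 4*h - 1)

2*c + 4*h + 1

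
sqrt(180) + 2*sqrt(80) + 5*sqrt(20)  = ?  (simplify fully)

24*sqrt(5)

sqrt(180) = 6*sqrt(5); 2*sqrt(80) = 8*sqrt(5); 5*sqrt(20) = 10*sqrt(5)
Combine: (6 + 8 + 10)·sqrt(5) = 24*sqrt(5)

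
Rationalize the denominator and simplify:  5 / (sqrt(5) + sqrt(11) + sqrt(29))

Group as (sqrt(5) + sqrt(11)) + sqrt(29); multiply by (sqrt(5) + sqrt(11)) - sqrt(29), then rationalise the remaining surd.

(-10*sqrt(1595) - 65*sqrt(29) + 115*sqrt(11) + 175*sqrt(5))/51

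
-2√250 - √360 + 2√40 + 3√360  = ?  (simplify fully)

6*√10

2√250 = 10*√10; √360 = 6*√10; 2√40 = 4*√10; 3√360 = 18*√10
Combine: (-10 - 6 + 4 + 18)·√10 = 6*√10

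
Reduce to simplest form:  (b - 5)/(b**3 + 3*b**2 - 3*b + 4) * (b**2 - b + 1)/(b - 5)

1/(b + 4)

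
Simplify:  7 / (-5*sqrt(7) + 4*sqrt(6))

(-35*sqrt(7) - 28*sqrt(6))/79

Multiply numerator and denominator by 4*sqrt(6) + 5*sqrt(7).
Denominator becomes -79; numerator becomes 28*sqrt(6) + 35*sqrt(7).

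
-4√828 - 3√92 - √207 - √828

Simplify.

-39*√23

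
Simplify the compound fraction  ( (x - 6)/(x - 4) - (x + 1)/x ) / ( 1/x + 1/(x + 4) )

(-3*x**2 - 8*x + 16)/(2*x**2 - 4*x - 16)

Numerator: (x - 6)/(x - 4) - (x + 1)/x = (-3*x + 4)/(x**2 - 4*x)
Denominator: 1/x + 1/(x + 4) = (2*x + 4)/(x**2 + 4*x)
Divide: ((-3*x + 4)/(x**2 - 4*x)) · ((x**2 + 4*x)/(2*x + 4)) = (-3*x**2 - 8*x + 16)/(2*x**2 - 4*x - 16)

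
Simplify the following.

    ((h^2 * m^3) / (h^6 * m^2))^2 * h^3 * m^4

m^6/h^5

Inside the bracket: (h^-4) * m^1
Raise to the power 2: (h^-8) * m^2
Multiply by h^3 * m^4: add exponents.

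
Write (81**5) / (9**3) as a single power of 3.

81**5 = 3**20; 9**3 = 3**6
Combine exponents: 3**14

3**14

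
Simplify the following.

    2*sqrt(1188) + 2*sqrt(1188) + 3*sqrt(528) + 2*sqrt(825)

46*sqrt(33)

2*sqrt(1188) = 12*sqrt(33); 2*sqrt(1188) = 12*sqrt(33); 3*sqrt(528) = 12*sqrt(33); 2*sqrt(825) = 10*sqrt(33)
Combine: (12 + 12 + 12 + 10)·sqrt(33) = 46*sqrt(33)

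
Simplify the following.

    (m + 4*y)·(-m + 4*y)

-m² + 16*y²

Product of conjugates: (P+Q)(P-Q) = P^2 - Q^2.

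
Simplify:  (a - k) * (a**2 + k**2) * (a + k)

a**4 - k**4

Pair the conjugate factors: (a+k)(a-k) = a**2 - k**2, then repeat with the next factor.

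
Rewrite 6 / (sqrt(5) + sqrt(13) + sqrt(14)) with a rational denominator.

(-3*sqrt(910) + 6*sqrt(14) + 9*sqrt(13) + 33*sqrt(5))/61

Group as (sqrt(5) + sqrt(14)) + sqrt(13); multiply by (sqrt(5) + sqrt(14)) - sqrt(13), then rationalise the remaining surd.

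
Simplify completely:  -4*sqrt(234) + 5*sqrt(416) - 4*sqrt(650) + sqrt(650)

-7*sqrt(26)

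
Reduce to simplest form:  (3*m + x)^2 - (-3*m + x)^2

Write as f(x,(3*m)) - f(x,-(3*m)) and expand.

12*m*x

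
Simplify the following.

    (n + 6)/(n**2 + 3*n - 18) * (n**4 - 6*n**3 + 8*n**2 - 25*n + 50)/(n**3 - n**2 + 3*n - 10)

Factor: n**2 + 3*n - 18 = (n + 6)*(n - 3);  n**4 - 6*n**3 + 8*n**2 - 25*n + 50 = (n**2 + n + 5)*(n - 5)*(n - 2);  n**3 - n**2 + 3*n - 10 = (n**2 + n + 5)*(n - 2)
Cancel the common factors (n**2 + n + 5), (n - 2), (n + 6).

(n - 5)/(n - 3)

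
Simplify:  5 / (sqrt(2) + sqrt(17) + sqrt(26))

Group as (sqrt(17) + sqrt(26)) + sqrt(2); multiply by (sqrt(17) + sqrt(26)) - sqrt(2), then rationalise the remaining surd.

(-20*sqrt(221) - 35*sqrt(26) + 55*sqrt(17) + 205*sqrt(2))/87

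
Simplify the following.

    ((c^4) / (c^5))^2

Inside the bracket: (c^-1)
Raise to the power 2: (c^-2)

c^(-2)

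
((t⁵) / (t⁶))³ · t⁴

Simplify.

Inside the bracket: (t^-1)
Raise to the power 3: (t^-3)
Multiply by t⁴: add exponents.

t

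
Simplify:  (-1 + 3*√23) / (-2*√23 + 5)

(-133 - 13*√23)/67

Multiply numerator and denominator by 5 + 2*√23.
Denominator becomes -67; numerator becomes 13*√23 + 133.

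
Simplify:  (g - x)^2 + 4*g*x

(g + x)^2

After expansion: g^2 + 2*g*x + x^2 — a perfect-square trinomial.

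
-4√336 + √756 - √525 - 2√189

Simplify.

-21*√21

4√336 = 16*√21; √756 = 6*√21; √525 = 5*√21; 2√189 = 6*√21
Combine: (-16 + 6 - 5 - 6)·√21 = -21*√21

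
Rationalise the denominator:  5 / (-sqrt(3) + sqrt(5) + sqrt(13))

Group as (sqrt(5) + sqrt(13)) - sqrt(3); multiply by (sqrt(5) + sqrt(13)) + sqrt(3), then rationalise the remaining surd.

(-15*sqrt(3) - 5*sqrt(13) + 11*sqrt(5) + 2*sqrt(195))/7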